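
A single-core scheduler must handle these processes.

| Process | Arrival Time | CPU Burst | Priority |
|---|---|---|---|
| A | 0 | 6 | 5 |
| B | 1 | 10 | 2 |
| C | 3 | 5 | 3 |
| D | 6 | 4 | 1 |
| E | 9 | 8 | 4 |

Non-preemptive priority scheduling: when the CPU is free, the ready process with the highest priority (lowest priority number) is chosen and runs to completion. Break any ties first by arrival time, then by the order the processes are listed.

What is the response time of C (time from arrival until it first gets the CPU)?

Gantt: | A 0-6 | D 6-10 | B 10-20 | C 20-25 | E 25-33 |
Completion: A=6  B=20  C=25  D=10  E=33
Turnaround (C−A): A=6  B=19  C=22  D=4  E=24
Response(C) = first start − arrival = 20 − 3 = 17

17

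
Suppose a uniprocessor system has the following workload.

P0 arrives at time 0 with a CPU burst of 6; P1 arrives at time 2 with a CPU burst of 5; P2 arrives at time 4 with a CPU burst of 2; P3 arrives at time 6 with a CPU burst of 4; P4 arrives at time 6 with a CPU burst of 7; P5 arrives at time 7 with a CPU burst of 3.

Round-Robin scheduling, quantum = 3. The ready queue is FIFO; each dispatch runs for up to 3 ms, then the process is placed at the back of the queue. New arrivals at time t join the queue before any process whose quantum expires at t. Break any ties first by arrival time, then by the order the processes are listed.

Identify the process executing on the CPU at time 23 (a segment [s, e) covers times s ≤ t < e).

Timeline: | P0 0-3 | P1 3-6 | P0 6-9 | P2 9-11 | P3 11-14 | P4 14-17 | P1 17-19 | P5 19-22 | P3 22-23 | P4 23-27 |
Completion: P0=9  P1=19  P2=11  P3=23  P4=27  P5=22

P4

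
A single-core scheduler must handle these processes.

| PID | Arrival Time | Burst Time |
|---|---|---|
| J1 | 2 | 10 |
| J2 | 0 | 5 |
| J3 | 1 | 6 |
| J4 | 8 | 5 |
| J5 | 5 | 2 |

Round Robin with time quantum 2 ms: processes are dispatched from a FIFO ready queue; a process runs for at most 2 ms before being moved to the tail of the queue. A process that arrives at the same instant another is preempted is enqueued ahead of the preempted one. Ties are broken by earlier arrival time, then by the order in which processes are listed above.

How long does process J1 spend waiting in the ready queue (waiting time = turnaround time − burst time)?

Schedule: | J2 0-2 | J3 2-4 | J1 4-6 | J2 6-8 | J3 8-10 | J5 10-12 | J1 12-14 | J4 14-16 | J2 16-17 | J3 17-19 | J1 19-21 | J4 21-23 | J1 23-25 | J4 25-26 | J1 26-28 |
Completion: J1=28  J2=17  J3=19  J4=26  J5=12
Turnaround (C−A): J1=26  J2=17  J3=18  J4=18  J5=7
Waiting(J1) = turnaround − burst = 26 − 10 = 16

16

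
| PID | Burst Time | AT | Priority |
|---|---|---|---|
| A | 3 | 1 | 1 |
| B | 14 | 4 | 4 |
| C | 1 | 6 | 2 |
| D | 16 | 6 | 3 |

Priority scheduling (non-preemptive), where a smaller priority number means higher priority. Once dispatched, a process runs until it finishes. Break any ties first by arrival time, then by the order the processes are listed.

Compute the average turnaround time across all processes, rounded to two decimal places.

Schedule: | idle 0-1 | A 1-4 | B 4-18 | C 18-19 | D 19-35 |
Completion: A=4  B=18  C=19  D=35
Turnaround (C−A): A=3  B=14  C=13  D=29
Turnaround times: A=3, B=14, C=13, D=29
Average turnaround = (3+14+13+29) / 4 = 59/4 = 14.75

14.75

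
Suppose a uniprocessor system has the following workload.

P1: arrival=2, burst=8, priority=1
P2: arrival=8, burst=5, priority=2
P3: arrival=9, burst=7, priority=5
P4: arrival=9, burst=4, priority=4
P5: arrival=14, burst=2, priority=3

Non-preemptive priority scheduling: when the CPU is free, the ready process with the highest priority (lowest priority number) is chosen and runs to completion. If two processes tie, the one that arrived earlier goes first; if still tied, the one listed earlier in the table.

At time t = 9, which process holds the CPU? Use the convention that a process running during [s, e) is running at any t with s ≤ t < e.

Timeline: | idle 0-2 | P1 2-10 | P2 10-15 | P5 15-17 | P4 17-21 | P3 21-28 |
Completion: P1=10  P2=15  P3=28  P4=21  P5=17
Turnaround (C−A): P1=8  P2=7  P3=19  P4=12  P5=3

P1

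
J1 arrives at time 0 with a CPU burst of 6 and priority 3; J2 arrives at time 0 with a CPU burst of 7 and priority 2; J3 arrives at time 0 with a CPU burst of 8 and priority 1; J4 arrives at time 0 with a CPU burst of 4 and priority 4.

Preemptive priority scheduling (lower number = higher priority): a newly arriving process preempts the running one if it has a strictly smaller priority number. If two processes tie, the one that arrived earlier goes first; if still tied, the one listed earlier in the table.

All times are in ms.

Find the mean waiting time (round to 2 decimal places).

11.00

Timeline: | J3 0-8 | J2 8-15 | J1 15-21 | J4 21-25 |
Completion: J1=21  J2=15  J3=8  J4=25
Turnaround (C−A): J1=21  J2=15  J3=8  J4=25
Waiting times: J1=15, J2=8, J3=0, J4=21
Average waiting = (15+8+0+21) / 4 = 44/4 = 11.00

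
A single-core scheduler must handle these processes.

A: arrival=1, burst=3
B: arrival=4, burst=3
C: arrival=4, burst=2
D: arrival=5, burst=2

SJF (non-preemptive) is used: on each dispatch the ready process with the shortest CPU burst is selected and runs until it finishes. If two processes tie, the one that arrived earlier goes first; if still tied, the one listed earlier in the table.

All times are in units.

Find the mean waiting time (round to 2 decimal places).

1.25

Gantt: | idle 0-1 | A 1-4 | C 4-6 | D 6-8 | B 8-11 |
Completion: A=4  B=11  C=6  D=8
Waiting times: A=0, B=4, C=0, D=1
Average waiting = (0+4+0+1) / 4 = 5/4 = 1.25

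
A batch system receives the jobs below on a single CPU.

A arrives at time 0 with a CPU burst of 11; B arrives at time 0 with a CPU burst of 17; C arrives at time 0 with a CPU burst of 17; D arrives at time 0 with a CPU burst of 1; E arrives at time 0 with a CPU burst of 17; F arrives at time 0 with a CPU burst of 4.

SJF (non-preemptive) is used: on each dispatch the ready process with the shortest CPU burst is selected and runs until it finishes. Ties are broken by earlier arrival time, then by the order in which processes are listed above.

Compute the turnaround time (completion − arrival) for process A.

Timeline: | D 0-1 | F 1-5 | A 5-16 | B 16-33 | C 33-50 | E 50-67 |
Completion: A=16  B=33  C=50  D=1  E=67  F=5
Turnaround(A) = completion − arrival = 16 − 0 = 16

16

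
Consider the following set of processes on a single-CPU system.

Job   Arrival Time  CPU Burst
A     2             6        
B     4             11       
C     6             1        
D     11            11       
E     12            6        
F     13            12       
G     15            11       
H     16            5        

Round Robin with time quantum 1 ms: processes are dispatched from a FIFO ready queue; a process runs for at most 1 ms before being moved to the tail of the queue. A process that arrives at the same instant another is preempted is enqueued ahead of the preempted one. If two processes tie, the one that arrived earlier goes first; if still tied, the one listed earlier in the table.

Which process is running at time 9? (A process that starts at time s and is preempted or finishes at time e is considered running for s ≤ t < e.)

Timeline: | idle 0-2 | A 2-4 | B 4-5 | A 5-6 | B 6-7 | C 7-8 | A 8-9 | B 9-10 | A 10-11 | B 11-12 | D 12-13 | A 13-14 | E 14-15 | B 15-16 | F 16-17 | D 17-18 | G 18-19 | E 19-20 | H 20-21 | B 21-22 | F 22-23 | D 23-24 | G 24-25 | E 25-26 | H 26-27 | B 27-28 | F 28-29 | D 29-30 | G 30-31 | E 31-32 | H 32-33 | B 33-34 | F 34-35 | D 35-36 | G 36-37 | E 37-38 | H 38-39 | B 39-40 | F 40-41 | D 41-42 | G 42-43 | E 43-44 | H 44-45 | B 45-46 | F 46-47 | D 47-48 | G 48-49 | B 49-50 | F 50-51 | D 51-52 | G 52-53 | F 53-54 | D 54-55 | G 55-56 | F 56-57 | D 57-58 | G 58-59 | F 59-60 | D 60-61 | G 61-62 | F 62-63 | G 63-64 | F 64-65 |
Completion: A=14  B=50  C=8  D=61  E=44  F=65  G=64  H=45
Turnaround (C−A): A=12  B=46  C=2  D=50  E=32  F=52  G=49  H=29

B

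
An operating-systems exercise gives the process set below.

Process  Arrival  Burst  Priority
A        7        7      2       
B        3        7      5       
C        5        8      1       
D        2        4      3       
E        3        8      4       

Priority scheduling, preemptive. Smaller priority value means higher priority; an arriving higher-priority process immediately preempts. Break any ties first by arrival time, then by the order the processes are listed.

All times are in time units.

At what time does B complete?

Timeline: | idle 0-2 | D 2-5 | C 5-13 | A 13-20 | D 20-21 | E 21-29 | B 29-36 |
Completion: A=20  B=36  C=13  D=21  E=29

36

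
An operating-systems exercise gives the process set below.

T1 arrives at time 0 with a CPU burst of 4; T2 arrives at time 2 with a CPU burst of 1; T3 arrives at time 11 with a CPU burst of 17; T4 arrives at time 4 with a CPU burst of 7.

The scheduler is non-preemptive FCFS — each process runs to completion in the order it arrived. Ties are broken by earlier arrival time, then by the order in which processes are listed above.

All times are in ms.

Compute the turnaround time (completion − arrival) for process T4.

Timeline: | T1 0-4 | T2 4-5 | T4 5-12 | T3 12-29 |
Completion: T1=4  T2=5  T3=29  T4=12
Turnaround (C−A): T1=4  T2=3  T3=18  T4=8
Turnaround(T4) = completion − arrival = 12 − 4 = 8

8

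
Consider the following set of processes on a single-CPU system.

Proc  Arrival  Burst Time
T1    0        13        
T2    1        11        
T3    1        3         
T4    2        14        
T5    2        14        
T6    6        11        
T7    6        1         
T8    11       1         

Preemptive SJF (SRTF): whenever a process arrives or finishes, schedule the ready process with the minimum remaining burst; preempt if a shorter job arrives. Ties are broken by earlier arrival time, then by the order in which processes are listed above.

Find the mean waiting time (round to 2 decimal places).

Schedule: | T1 0-1 | T3 1-4 | T2 4-6 | T7 6-7 | T2 7-11 | T8 11-12 | T2 12-17 | T6 17-28 | T1 28-40 | T4 40-54 | T5 54-68 |
Completion: T1=40  T2=17  T3=4  T4=54  T5=68  T6=28  T7=7  T8=12
Turnaround (C−A): T1=40  T2=16  T3=3  T4=52  T5=66  T6=22  T7=1  T8=1
Waiting times: T1=27, T2=5, T3=0, T4=38, T5=52, T6=11, T7=0, T8=0
Average waiting = (27+5+0+38+52+11+0+0) / 8 = 133/8 = 16.63

16.63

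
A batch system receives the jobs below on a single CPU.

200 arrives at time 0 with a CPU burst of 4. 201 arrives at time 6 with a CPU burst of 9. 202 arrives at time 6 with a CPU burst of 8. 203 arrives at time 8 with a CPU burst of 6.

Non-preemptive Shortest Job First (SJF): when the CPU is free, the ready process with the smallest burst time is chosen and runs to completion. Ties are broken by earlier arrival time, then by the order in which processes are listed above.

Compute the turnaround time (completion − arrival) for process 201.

Gantt: | 200 0-4 | idle 4-6 | 202 6-14 | 203 14-20 | 201 20-29 |
Completion: 200=4  201=29  202=14  203=20
Turnaround (C−A): 200=4  201=23  202=8  203=12
Turnaround(201) = completion − arrival = 29 − 6 = 23

23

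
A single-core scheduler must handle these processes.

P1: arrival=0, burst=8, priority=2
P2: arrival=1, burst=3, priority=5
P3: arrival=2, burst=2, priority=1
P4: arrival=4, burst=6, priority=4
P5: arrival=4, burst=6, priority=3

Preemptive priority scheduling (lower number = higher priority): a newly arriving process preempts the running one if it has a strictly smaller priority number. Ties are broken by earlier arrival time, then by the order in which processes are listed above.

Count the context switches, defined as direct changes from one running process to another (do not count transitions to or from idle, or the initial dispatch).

5

Timeline: | P1 0-2 | P3 2-4 | P1 4-10 | P5 10-16 | P4 16-22 | P2 22-25 |
Completion: P1=10  P2=25  P3=4  P4=22  P5=16
Turnaround (C−A): P1=10  P2=24  P3=2  P4=18  P5=12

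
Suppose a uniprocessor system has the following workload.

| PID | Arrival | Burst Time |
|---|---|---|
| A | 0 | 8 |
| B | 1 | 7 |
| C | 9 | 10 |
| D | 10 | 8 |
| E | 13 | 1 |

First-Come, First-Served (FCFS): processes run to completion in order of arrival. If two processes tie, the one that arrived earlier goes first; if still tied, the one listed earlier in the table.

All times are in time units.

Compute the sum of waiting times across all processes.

48

Gantt: | A 0-8 | B 8-15 | C 15-25 | D 25-33 | E 33-34 |
Completion: A=8  B=15  C=25  D=33  E=34
Waiting = turnaround − burst: A=0, B=7, C=6, D=15, E=20
Total waiting = 0 + 7 + 6 + 15 + 20 = 48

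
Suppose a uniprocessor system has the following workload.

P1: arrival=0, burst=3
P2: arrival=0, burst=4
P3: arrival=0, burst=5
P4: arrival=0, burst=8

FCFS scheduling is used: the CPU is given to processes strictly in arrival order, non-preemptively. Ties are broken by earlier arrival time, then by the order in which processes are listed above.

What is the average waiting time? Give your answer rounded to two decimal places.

5.50

Timeline: | P1 0-3 | P2 3-7 | P3 7-12 | P4 12-20 |
Completion: P1=3  P2=7  P3=12  P4=20
Turnaround (C−A): P1=3  P2=7  P3=12  P4=20
Waiting times: P1=0, P2=3, P3=7, P4=12
Average waiting = (0+3+7+12) / 4 = 22/4 = 5.50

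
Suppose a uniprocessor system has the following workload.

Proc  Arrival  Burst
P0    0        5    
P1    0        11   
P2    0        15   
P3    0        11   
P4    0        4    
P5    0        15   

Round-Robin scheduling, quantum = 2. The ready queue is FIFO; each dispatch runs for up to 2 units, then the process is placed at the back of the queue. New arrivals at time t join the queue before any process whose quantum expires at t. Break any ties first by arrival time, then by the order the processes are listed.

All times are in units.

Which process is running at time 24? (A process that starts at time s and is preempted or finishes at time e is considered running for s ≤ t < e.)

Schedule: | P0 0-2 | P1 2-4 | P2 4-6 | P3 6-8 | P4 8-10 | P5 10-12 | P0 12-14 | P1 14-16 | P2 16-18 | P3 18-20 | P4 20-22 | P5 22-24 | P0 24-25 | P1 25-27 | P2 27-29 | P3 29-31 | P5 31-33 | P1 33-35 | P2 35-37 | P3 37-39 | P5 39-41 | P1 41-43 | P2 43-45 | P3 45-47 | P5 47-49 | P1 49-50 | P2 50-52 | P3 52-53 | P5 53-55 | P2 55-57 | P5 57-59 | P2 59-60 | P5 60-61 |
Completion: P0=25  P1=50  P2=60  P3=53  P4=22  P5=61

P0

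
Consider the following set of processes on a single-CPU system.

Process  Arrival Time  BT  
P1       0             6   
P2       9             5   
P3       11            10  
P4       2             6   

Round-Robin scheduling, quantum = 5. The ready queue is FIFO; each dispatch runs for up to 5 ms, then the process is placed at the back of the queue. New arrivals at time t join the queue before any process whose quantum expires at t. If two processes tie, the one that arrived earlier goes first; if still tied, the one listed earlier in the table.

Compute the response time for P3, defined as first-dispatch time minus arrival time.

Timeline: | P1 0-5 | P4 5-10 | P1 10-11 | P2 11-16 | P4 16-17 | P3 17-27 |
Completion: P1=11  P2=16  P3=27  P4=17
Response(P3) = first start − arrival = 17 − 11 = 6

6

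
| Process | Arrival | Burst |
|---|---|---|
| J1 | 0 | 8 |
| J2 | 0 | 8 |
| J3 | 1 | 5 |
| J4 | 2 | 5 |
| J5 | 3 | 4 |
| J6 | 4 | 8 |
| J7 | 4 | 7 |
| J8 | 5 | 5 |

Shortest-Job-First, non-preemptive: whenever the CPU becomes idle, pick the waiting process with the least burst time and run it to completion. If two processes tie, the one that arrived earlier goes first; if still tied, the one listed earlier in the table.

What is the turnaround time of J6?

46

Gantt: | J1 0-8 | J5 8-12 | J3 12-17 | J4 17-22 | J8 22-27 | J7 27-34 | J2 34-42 | J6 42-50 |
Completion: J1=8  J2=42  J3=17  J4=22  J5=12  J6=50  J7=34  J8=27
Turnaround (C−A): J1=8  J2=42  J3=16  J4=20  J5=9  J6=46  J7=30  J8=22
Turnaround(J6) = completion − arrival = 50 − 4 = 46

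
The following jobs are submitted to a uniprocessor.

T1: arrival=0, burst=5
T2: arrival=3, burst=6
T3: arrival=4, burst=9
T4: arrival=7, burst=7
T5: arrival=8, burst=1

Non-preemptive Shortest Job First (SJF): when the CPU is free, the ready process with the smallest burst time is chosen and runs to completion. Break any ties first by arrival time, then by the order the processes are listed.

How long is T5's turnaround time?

4

Schedule: | T1 0-5 | T2 5-11 | T5 11-12 | T4 12-19 | T3 19-28 |
Completion: T1=5  T2=11  T3=28  T4=19  T5=12
Turnaround (C−A): T1=5  T2=8  T3=24  T4=12  T5=4
Turnaround(T5) = completion − arrival = 12 − 8 = 4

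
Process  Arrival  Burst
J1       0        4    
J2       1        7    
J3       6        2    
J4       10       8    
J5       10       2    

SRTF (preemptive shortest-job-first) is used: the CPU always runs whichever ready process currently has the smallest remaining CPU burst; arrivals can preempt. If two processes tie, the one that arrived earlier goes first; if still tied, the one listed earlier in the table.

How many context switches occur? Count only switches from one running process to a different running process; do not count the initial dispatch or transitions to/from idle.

Gantt: | J1 0-4 | J2 4-6 | J3 6-8 | J2 8-10 | J5 10-12 | J2 12-15 | J4 15-23 |
Completion: J1=4  J2=15  J3=8  J4=23  J5=12

6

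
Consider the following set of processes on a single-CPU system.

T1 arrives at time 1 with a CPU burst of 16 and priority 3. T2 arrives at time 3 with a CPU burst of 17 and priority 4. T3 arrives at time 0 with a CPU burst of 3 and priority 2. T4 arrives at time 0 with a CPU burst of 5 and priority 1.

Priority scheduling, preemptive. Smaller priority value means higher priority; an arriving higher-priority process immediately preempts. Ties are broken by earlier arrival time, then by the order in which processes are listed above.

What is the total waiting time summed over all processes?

33

Gantt: | T4 0-5 | T3 5-8 | T1 8-24 | T2 24-41 |
Completion: T1=24  T2=41  T3=8  T4=5
Turnaround (C−A): T1=23  T2=38  T3=8  T4=5
Waiting = turnaround − burst: T1=7, T2=21, T3=5, T4=0
Total waiting = 7 + 21 + 5 + 0 = 33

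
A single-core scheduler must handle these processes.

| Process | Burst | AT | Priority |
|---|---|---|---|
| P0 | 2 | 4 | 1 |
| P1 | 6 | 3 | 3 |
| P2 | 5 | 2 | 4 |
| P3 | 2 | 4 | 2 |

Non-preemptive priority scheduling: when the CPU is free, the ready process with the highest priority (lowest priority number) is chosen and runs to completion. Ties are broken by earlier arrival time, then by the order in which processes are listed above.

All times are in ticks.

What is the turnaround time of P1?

Timeline: | idle 0-2 | P2 2-7 | P0 7-9 | P3 9-11 | P1 11-17 |
Completion: P0=9  P1=17  P2=7  P3=11
Turnaround (C−A): P0=5  P1=14  P2=5  P3=7
Turnaround(P1) = completion − arrival = 17 − 3 = 14

14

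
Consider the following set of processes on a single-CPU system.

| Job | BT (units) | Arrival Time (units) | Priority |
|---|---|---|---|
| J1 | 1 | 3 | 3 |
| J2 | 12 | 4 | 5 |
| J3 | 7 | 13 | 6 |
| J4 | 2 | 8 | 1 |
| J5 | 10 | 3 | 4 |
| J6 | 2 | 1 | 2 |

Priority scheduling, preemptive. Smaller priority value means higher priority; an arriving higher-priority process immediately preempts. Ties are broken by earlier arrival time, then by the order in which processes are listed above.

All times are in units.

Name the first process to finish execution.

J6

Gantt: | idle 0-1 | J6 1-3 | J1 3-4 | J5 4-8 | J4 8-10 | J5 10-16 | J2 16-28 | J3 28-35 |
Completion: J1=4  J2=28  J3=35  J4=10  J5=16  J6=3
Finish order: J6 → J1 → J4 → J5 → J2 → J3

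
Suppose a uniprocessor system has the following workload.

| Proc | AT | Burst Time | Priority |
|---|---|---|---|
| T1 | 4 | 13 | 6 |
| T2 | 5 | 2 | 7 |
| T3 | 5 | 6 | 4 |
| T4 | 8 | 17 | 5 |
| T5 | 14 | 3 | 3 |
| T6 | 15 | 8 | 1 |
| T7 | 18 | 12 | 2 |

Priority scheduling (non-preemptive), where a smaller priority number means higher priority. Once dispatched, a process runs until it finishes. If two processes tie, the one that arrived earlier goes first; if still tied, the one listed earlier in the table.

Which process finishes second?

Gantt: | idle 0-4 | T1 4-17 | T6 17-25 | T7 25-37 | T5 37-40 | T3 40-46 | T4 46-63 | T2 63-65 |
Completion: T1=17  T2=65  T3=46  T4=63  T5=40  T6=25  T7=37
Turnaround (C−A): T1=13  T2=60  T3=41  T4=55  T5=26  T6=10  T7=19
Finish order: T1 → T6 → T7 → T5 → T3 → T4 → T2

T6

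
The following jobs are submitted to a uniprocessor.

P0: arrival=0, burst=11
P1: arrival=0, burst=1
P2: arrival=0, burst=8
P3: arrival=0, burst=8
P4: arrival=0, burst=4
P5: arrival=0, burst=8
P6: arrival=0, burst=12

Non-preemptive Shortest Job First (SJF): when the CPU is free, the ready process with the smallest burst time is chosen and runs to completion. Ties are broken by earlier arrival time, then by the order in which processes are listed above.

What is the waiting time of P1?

0

Timeline: | P1 0-1 | P4 1-5 | P2 5-13 | P3 13-21 | P5 21-29 | P0 29-40 | P6 40-52 |
Completion: P0=40  P1=1  P2=13  P3=21  P4=5  P5=29  P6=52
Turnaround (C−A): P0=40  P1=1  P2=13  P3=21  P4=5  P5=29  P6=52
Waiting(P1) = turnaround − burst = 1 − 1 = 0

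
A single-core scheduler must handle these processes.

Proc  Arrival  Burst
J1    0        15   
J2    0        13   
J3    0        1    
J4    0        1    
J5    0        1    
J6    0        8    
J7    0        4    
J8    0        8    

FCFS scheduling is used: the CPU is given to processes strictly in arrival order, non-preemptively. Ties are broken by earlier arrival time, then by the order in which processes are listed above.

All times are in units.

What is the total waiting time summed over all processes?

Timeline: | J1 0-15 | J2 15-28 | J3 28-29 | J4 29-30 | J5 30-31 | J6 31-39 | J7 39-43 | J8 43-51 |
Completion: J1=15  J2=28  J3=29  J4=30  J5=31  J6=39  J7=43  J8=51
Waiting = turnaround − burst: J1=0, J2=15, J3=28, J4=29, J5=30, J6=31, J7=39, J8=43
Total waiting = 0 + 15 + 28 + 29 + 30 + 31 + 39 + 43 = 215

215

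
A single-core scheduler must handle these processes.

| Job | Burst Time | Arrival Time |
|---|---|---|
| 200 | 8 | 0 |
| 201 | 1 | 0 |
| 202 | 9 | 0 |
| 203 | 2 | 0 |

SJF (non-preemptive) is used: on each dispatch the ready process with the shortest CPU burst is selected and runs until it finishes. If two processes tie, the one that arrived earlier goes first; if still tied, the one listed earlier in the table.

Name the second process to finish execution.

Schedule: | 201 0-1 | 203 1-3 | 200 3-11 | 202 11-20 |
Completion: 200=11  201=1  202=20  203=3
Finish order: 201 → 203 → 200 → 202

203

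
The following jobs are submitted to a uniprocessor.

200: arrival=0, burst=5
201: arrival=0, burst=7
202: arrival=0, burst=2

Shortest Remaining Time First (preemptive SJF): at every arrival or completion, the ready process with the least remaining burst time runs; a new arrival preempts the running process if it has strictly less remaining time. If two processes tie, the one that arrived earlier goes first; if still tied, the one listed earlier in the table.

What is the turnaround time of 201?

Schedule: | 202 0-2 | 200 2-7 | 201 7-14 |
Completion: 200=7  201=14  202=2
Turnaround(201) = completion − arrival = 14 − 0 = 14

14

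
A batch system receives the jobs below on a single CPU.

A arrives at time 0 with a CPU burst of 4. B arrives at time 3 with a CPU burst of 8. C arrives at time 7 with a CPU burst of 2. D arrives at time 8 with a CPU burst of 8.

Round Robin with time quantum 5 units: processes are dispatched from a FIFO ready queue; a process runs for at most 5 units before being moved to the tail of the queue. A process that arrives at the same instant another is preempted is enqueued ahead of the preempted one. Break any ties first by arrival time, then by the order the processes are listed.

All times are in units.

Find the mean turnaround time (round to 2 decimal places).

9.50

Gantt: | A 0-4 | B 4-9 | C 9-11 | D 11-16 | B 16-19 | D 19-22 |
Completion: A=4  B=19  C=11  D=22
Turnaround (C−A): A=4  B=16  C=4  D=14
Turnaround times: A=4, B=16, C=4, D=14
Average turnaround = (4+16+4+14) / 4 = 38/4 = 9.50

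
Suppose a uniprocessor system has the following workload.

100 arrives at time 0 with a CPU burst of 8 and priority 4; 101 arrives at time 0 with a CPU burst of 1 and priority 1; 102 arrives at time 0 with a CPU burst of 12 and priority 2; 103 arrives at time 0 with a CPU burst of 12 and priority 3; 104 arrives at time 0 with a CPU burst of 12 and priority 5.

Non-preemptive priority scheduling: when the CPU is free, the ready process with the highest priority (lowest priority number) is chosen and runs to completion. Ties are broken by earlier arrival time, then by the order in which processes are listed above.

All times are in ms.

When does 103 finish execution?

25

Timeline: | 101 0-1 | 102 1-13 | 103 13-25 | 100 25-33 | 104 33-45 |
Completion: 100=33  101=1  102=13  103=25  104=45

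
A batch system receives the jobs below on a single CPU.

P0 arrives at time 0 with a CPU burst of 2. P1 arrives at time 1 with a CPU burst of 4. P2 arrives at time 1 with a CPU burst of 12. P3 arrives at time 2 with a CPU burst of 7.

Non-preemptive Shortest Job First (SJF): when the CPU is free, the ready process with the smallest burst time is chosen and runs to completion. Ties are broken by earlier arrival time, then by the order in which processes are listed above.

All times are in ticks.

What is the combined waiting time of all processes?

17

Schedule: | P0 0-2 | P1 2-6 | P3 6-13 | P2 13-25 |
Completion: P0=2  P1=6  P2=25  P3=13
Turnaround (C−A): P0=2  P1=5  P2=24  P3=11
Waiting = turnaround − burst: P0=0, P1=1, P2=12, P3=4
Total waiting = 0 + 1 + 12 + 4 = 17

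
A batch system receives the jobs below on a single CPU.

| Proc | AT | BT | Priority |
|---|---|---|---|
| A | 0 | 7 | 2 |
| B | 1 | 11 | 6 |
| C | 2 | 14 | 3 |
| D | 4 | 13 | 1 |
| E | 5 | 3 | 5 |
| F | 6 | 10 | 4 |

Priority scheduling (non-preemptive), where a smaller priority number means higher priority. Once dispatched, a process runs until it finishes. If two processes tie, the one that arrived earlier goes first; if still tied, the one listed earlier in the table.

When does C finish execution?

Timeline: | A 0-7 | D 7-20 | C 20-34 | F 34-44 | E 44-47 | B 47-58 |
Completion: A=7  B=58  C=34  D=20  E=47  F=44
Turnaround (C−A): A=7  B=57  C=32  D=16  E=42  F=38

34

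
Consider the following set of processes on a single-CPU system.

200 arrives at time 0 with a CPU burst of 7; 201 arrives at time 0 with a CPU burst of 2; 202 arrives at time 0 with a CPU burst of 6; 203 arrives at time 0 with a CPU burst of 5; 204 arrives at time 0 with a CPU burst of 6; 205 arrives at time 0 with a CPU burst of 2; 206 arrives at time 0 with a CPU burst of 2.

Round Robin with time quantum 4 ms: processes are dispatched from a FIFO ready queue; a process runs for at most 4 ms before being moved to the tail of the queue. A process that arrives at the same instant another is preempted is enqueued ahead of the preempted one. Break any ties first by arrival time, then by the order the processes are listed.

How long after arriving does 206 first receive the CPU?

Timeline: | 200 0-4 | 201 4-6 | 202 6-10 | 203 10-14 | 204 14-18 | 205 18-20 | 206 20-22 | 200 22-25 | 202 25-27 | 203 27-28 | 204 28-30 |
Completion: 200=25  201=6  202=27  203=28  204=30  205=20  206=22
Turnaround (C−A): 200=25  201=6  202=27  203=28  204=30  205=20  206=22
Response(206) = first start − arrival = 20 − 0 = 20

20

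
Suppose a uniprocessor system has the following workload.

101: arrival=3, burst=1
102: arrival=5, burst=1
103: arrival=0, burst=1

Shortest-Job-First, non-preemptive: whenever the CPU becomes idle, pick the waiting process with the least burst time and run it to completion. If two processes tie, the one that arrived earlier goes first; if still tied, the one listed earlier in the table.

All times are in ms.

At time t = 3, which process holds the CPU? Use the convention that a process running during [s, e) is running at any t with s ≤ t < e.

Gantt: | 103 0-1 | idle 1-3 | 101 3-4 | idle 4-5 | 102 5-6 |
Completion: 101=4  102=6  103=1
Turnaround (C−A): 101=1  102=1  103=1

101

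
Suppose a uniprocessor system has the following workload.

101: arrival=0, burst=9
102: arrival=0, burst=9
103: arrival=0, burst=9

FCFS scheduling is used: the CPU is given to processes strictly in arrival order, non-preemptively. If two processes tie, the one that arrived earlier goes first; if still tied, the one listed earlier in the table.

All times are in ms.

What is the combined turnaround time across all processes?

Gantt: | 101 0-9 | 102 9-18 | 103 18-27 |
Completion: 101=9  102=18  103=27
Turnaround (C−A): 101=9  102=18  103=27
Turnaround = completion − arrival: 101=9, 102=18, 103=27
Total turnaround = 9 + 18 + 27 = 54

54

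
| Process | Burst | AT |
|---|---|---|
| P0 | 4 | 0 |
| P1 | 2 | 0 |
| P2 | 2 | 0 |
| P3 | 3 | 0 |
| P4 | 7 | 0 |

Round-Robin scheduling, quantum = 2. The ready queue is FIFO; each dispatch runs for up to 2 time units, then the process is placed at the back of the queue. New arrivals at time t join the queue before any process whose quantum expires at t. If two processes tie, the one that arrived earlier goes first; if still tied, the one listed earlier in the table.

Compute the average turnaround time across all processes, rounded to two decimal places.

10.60

Schedule: | P0 0-2 | P1 2-4 | P2 4-6 | P3 6-8 | P4 8-10 | P0 10-12 | P3 12-13 | P4 13-18 |
Completion: P0=12  P1=4  P2=6  P3=13  P4=18
Turnaround times: P0=12, P1=4, P2=6, P3=13, P4=18
Average turnaround = (12+4+6+13+18) / 5 = 53/5 = 10.60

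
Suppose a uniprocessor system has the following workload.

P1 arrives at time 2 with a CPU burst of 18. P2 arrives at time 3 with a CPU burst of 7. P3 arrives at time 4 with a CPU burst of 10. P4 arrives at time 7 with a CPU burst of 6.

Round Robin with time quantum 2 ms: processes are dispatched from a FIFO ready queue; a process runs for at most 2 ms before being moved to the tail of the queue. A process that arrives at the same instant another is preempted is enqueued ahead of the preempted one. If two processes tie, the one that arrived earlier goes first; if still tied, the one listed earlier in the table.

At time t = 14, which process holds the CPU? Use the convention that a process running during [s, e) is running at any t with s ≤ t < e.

Timeline: | idle 0-2 | P1 2-4 | P2 4-6 | P3 6-8 | P1 8-10 | P2 10-12 | P4 12-14 | P3 14-16 | P1 16-18 | P2 18-20 | P4 20-22 | P3 22-24 | P1 24-26 | P2 26-27 | P4 27-29 | P3 29-31 | P1 31-33 | P3 33-35 | P1 35-43 |
Completion: P1=43  P2=27  P3=35  P4=29
Turnaround (C−A): P1=41  P2=24  P3=31  P4=22

P3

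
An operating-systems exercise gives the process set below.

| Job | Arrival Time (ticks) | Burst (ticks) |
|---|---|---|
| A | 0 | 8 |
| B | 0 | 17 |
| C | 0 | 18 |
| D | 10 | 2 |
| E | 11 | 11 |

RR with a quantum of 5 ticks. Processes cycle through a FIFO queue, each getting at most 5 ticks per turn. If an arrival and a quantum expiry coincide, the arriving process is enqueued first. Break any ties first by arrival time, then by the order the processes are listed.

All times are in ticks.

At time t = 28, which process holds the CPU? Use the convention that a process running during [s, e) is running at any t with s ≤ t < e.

E

Timeline: | A 0-5 | B 5-10 | C 10-15 | A 15-18 | D 18-20 | B 20-25 | E 25-30 | C 30-35 | B 35-40 | E 40-45 | C 45-50 | B 50-52 | E 52-53 | C 53-56 |
Completion: A=18  B=52  C=56  D=20  E=53
Turnaround (C−A): A=18  B=52  C=56  D=10  E=42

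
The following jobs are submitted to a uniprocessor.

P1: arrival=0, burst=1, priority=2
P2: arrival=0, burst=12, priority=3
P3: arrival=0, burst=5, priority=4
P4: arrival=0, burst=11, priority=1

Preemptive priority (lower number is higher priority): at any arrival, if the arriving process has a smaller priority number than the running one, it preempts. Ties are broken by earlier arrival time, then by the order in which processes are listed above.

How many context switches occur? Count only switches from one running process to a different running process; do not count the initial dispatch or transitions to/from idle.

3

Timeline: | P4 0-11 | P1 11-12 | P2 12-24 | P3 24-29 |
Completion: P1=12  P2=24  P3=29  P4=11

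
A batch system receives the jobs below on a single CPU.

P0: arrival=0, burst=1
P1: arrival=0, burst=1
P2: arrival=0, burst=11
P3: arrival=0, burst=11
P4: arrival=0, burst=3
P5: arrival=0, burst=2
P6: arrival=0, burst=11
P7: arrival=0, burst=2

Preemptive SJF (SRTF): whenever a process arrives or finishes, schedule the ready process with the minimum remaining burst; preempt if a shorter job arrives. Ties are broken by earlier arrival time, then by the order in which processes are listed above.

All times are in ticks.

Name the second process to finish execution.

Schedule: | P0 0-1 | P1 1-2 | P5 2-4 | P7 4-6 | P4 6-9 | P2 9-20 | P3 20-31 | P6 31-42 |
Completion: P0=1  P1=2  P2=20  P3=31  P4=9  P5=4  P6=42  P7=6
Turnaround (C−A): P0=1  P1=2  P2=20  P3=31  P4=9  P5=4  P6=42  P7=6
Finish order: P0 → P1 → P5 → P7 → P4 → P2 → P3 → P6

P1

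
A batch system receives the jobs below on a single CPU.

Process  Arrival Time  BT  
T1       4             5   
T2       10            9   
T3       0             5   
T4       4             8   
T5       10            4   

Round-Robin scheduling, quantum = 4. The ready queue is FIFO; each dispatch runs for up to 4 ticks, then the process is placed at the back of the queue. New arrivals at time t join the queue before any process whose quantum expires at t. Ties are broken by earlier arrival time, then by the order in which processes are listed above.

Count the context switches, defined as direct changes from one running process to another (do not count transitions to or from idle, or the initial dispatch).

8

Timeline: | T3 0-4 | T1 4-8 | T4 8-12 | T3 12-13 | T1 13-14 | T2 14-18 | T5 18-22 | T4 22-26 | T2 26-31 |
Completion: T1=14  T2=31  T3=13  T4=26  T5=22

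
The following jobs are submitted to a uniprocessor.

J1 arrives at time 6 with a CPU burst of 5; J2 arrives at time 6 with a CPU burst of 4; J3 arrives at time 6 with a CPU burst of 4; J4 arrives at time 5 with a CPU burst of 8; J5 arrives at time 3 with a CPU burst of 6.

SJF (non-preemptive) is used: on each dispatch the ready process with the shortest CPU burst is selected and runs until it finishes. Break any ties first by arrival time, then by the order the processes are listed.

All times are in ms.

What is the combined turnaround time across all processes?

Timeline: | idle 0-3 | J5 3-9 | J2 9-13 | J3 13-17 | J1 17-22 | J4 22-30 |
Completion: J1=22  J2=13  J3=17  J4=30  J5=9
Turnaround (C−A): J1=16  J2=7  J3=11  J4=25  J5=6
Turnaround = completion − arrival: J1=16, J2=7, J3=11, J4=25, J5=6
Total turnaround = 16 + 7 + 11 + 25 + 6 = 65

65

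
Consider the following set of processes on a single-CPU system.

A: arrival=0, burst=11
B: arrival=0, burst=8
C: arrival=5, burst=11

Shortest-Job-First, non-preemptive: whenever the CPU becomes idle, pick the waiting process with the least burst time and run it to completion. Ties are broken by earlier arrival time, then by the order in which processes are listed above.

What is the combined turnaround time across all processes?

52

Gantt: | B 0-8 | A 8-19 | C 19-30 |
Completion: A=19  B=8  C=30
Turnaround (C−A): A=19  B=8  C=25
Turnaround = completion − arrival: A=19, B=8, C=25
Total turnaround = 19 + 8 + 25 = 52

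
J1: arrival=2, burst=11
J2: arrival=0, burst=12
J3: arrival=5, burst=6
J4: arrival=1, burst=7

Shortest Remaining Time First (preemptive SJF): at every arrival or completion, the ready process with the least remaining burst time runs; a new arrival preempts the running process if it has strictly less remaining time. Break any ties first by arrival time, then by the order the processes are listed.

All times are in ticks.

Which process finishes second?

J3

Schedule: | J2 0-1 | J4 1-8 | J3 8-14 | J2 14-25 | J1 25-36 |
Completion: J1=36  J2=25  J3=14  J4=8
Turnaround (C−A): J1=34  J2=25  J3=9  J4=7
Finish order: J4 → J3 → J2 → J1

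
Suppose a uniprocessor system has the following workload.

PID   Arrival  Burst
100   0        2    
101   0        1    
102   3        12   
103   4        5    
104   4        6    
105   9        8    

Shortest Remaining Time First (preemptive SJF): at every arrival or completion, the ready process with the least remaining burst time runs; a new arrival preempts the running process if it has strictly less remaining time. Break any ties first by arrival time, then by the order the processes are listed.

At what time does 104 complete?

Gantt: | 101 0-1 | 100 1-3 | 102 3-4 | 103 4-9 | 104 9-15 | 105 15-23 | 102 23-34 |
Completion: 100=3  101=1  102=34  103=9  104=15  105=23

15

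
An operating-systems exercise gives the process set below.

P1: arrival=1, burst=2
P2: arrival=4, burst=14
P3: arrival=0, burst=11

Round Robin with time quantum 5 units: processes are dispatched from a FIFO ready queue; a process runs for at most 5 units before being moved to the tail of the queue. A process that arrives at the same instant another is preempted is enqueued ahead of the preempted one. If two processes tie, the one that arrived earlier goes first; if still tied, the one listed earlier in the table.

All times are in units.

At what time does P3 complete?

Gantt: | P3 0-5 | P1 5-7 | P2 7-12 | P3 12-17 | P2 17-22 | P3 22-23 | P2 23-27 |
Completion: P1=7  P2=27  P3=23
Turnaround (C−A): P1=6  P2=23  P3=23

23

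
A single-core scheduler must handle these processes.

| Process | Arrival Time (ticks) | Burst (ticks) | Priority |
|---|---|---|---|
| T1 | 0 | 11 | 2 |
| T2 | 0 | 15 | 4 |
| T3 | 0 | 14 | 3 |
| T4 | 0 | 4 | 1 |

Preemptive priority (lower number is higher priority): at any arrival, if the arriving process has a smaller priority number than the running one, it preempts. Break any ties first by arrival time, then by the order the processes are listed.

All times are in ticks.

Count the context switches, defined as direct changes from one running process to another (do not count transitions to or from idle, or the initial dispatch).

3

Schedule: | T4 0-4 | T1 4-15 | T3 15-29 | T2 29-44 |
Completion: T1=15  T2=44  T3=29  T4=4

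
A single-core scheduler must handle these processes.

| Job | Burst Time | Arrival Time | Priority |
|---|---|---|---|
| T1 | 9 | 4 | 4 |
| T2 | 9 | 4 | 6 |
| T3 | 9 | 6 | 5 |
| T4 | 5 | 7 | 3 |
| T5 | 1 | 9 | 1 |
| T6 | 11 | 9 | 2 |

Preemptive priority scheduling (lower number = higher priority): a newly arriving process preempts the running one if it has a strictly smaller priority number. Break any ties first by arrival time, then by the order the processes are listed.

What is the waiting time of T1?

17

Gantt: | idle 0-4 | T1 4-7 | T4 7-9 | T5 9-10 | T6 10-21 | T4 21-24 | T1 24-30 | T3 30-39 | T2 39-48 |
Completion: T1=30  T2=48  T3=39  T4=24  T5=10  T6=21
Waiting(T1) = turnaround − burst = 26 − 9 = 17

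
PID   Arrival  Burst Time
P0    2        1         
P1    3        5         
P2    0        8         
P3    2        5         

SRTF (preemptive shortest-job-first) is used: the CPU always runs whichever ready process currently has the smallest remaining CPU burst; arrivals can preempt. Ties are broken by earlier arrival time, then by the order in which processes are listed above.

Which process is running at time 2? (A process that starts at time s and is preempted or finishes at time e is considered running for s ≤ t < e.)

P0

Timeline: | P2 0-2 | P0 2-3 | P3 3-8 | P1 8-13 | P2 13-19 |
Completion: P0=3  P1=13  P2=19  P3=8
Turnaround (C−A): P0=1  P1=10  P2=19  P3=6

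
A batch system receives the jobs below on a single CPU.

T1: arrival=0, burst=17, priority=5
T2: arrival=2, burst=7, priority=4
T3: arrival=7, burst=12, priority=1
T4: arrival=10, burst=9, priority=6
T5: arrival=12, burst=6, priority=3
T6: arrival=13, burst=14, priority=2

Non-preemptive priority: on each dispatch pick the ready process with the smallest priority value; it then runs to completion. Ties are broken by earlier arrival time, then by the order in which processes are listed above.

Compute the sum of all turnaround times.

215

Timeline: | T1 0-17 | T3 17-29 | T6 29-43 | T5 43-49 | T2 49-56 | T4 56-65 |
Completion: T1=17  T2=56  T3=29  T4=65  T5=49  T6=43
Turnaround (C−A): T1=17  T2=54  T3=22  T4=55  T5=37  T6=30
Turnaround = completion − arrival: T1=17, T2=54, T3=22, T4=55, T5=37, T6=30
Total turnaround = 17 + 54 + 22 + 55 + 37 + 30 = 215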